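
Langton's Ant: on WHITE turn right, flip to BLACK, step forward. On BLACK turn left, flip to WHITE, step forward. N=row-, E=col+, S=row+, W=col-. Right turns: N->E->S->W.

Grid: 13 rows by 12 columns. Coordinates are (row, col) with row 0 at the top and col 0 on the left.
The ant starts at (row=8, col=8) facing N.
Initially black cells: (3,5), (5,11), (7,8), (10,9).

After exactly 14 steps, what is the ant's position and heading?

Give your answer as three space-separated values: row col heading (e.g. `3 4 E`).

Answer: 5 7 N

Derivation:
Step 1: on WHITE (8,8): turn R to E, flip to black, move to (8,9). |black|=5
Step 2: on WHITE (8,9): turn R to S, flip to black, move to (9,9). |black|=6
Step 3: on WHITE (9,9): turn R to W, flip to black, move to (9,8). |black|=7
Step 4: on WHITE (9,8): turn R to N, flip to black, move to (8,8). |black|=8
Step 5: on BLACK (8,8): turn L to W, flip to white, move to (8,7). |black|=7
Step 6: on WHITE (8,7): turn R to N, flip to black, move to (7,7). |black|=8
Step 7: on WHITE (7,7): turn R to E, flip to black, move to (7,8). |black|=9
Step 8: on BLACK (7,8): turn L to N, flip to white, move to (6,8). |black|=8
Step 9: on WHITE (6,8): turn R to E, flip to black, move to (6,9). |black|=9
Step 10: on WHITE (6,9): turn R to S, flip to black, move to (7,9). |black|=10
Step 11: on WHITE (7,9): turn R to W, flip to black, move to (7,8). |black|=11
Step 12: on WHITE (7,8): turn R to N, flip to black, move to (6,8). |black|=12
Step 13: on BLACK (6,8): turn L to W, flip to white, move to (6,7). |black|=11
Step 14: on WHITE (6,7): turn R to N, flip to black, move to (5,7). |black|=12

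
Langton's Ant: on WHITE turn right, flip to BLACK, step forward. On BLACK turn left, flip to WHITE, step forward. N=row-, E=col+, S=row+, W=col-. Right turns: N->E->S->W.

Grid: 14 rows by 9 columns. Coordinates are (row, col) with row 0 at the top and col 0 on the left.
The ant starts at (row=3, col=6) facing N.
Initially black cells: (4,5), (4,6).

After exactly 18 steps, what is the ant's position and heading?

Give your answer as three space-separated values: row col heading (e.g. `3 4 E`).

Step 1: on WHITE (3,6): turn R to E, flip to black, move to (3,7). |black|=3
Step 2: on WHITE (3,7): turn R to S, flip to black, move to (4,7). |black|=4
Step 3: on WHITE (4,7): turn R to W, flip to black, move to (4,6). |black|=5
Step 4: on BLACK (4,6): turn L to S, flip to white, move to (5,6). |black|=4
Step 5: on WHITE (5,6): turn R to W, flip to black, move to (5,5). |black|=5
Step 6: on WHITE (5,5): turn R to N, flip to black, move to (4,5). |black|=6
Step 7: on BLACK (4,5): turn L to W, flip to white, move to (4,4). |black|=5
Step 8: on WHITE (4,4): turn R to N, flip to black, move to (3,4). |black|=6
Step 9: on WHITE (3,4): turn R to E, flip to black, move to (3,5). |black|=7
Step 10: on WHITE (3,5): turn R to S, flip to black, move to (4,5). |black|=8
Step 11: on WHITE (4,5): turn R to W, flip to black, move to (4,4). |black|=9
Step 12: on BLACK (4,4): turn L to S, flip to white, move to (5,4). |black|=8
Step 13: on WHITE (5,4): turn R to W, flip to black, move to (5,3). |black|=9
Step 14: on WHITE (5,3): turn R to N, flip to black, move to (4,3). |black|=10
Step 15: on WHITE (4,3): turn R to E, flip to black, move to (4,4). |black|=11
Step 16: on WHITE (4,4): turn R to S, flip to black, move to (5,4). |black|=12
Step 17: on BLACK (5,4): turn L to E, flip to white, move to (5,5). |black|=11
Step 18: on BLACK (5,5): turn L to N, flip to white, move to (4,5). |black|=10

Answer: 4 5 N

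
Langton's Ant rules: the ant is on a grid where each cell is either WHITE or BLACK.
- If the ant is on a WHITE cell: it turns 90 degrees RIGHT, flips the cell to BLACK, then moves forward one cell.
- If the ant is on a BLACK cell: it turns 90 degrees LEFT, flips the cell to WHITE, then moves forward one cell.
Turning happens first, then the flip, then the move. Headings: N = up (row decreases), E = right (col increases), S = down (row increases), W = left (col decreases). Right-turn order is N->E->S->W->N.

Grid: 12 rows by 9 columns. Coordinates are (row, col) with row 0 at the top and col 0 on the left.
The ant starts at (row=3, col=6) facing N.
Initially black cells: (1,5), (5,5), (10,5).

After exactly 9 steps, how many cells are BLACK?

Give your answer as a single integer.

Answer: 10

Derivation:
Step 1: on WHITE (3,6): turn R to E, flip to black, move to (3,7). |black|=4
Step 2: on WHITE (3,7): turn R to S, flip to black, move to (4,7). |black|=5
Step 3: on WHITE (4,7): turn R to W, flip to black, move to (4,6). |black|=6
Step 4: on WHITE (4,6): turn R to N, flip to black, move to (3,6). |black|=7
Step 5: on BLACK (3,6): turn L to W, flip to white, move to (3,5). |black|=6
Step 6: on WHITE (3,5): turn R to N, flip to black, move to (2,5). |black|=7
Step 7: on WHITE (2,5): turn R to E, flip to black, move to (2,6). |black|=8
Step 8: on WHITE (2,6): turn R to S, flip to black, move to (3,6). |black|=9
Step 9: on WHITE (3,6): turn R to W, flip to black, move to (3,5). |black|=10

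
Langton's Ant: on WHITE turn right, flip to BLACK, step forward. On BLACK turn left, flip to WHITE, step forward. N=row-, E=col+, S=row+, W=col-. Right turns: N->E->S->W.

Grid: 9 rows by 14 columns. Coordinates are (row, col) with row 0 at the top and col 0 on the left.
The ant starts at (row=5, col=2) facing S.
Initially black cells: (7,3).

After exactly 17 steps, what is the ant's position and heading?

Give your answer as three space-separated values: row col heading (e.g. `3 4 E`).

Answer: 5 3 E

Derivation:
Step 1: on WHITE (5,2): turn R to W, flip to black, move to (5,1). |black|=2
Step 2: on WHITE (5,1): turn R to N, flip to black, move to (4,1). |black|=3
Step 3: on WHITE (4,1): turn R to E, flip to black, move to (4,2). |black|=4
Step 4: on WHITE (4,2): turn R to S, flip to black, move to (5,2). |black|=5
Step 5: on BLACK (5,2): turn L to E, flip to white, move to (5,3). |black|=4
Step 6: on WHITE (5,3): turn R to S, flip to black, move to (6,3). |black|=5
Step 7: on WHITE (6,3): turn R to W, flip to black, move to (6,2). |black|=6
Step 8: on WHITE (6,2): turn R to N, flip to black, move to (5,2). |black|=7
Step 9: on WHITE (5,2): turn R to E, flip to black, move to (5,3). |black|=8
Step 10: on BLACK (5,3): turn L to N, flip to white, move to (4,3). |black|=7
Step 11: on WHITE (4,3): turn R to E, flip to black, move to (4,4). |black|=8
Step 12: on WHITE (4,4): turn R to S, flip to black, move to (5,4). |black|=9
Step 13: on WHITE (5,4): turn R to W, flip to black, move to (5,3). |black|=10
Step 14: on WHITE (5,3): turn R to N, flip to black, move to (4,3). |black|=11
Step 15: on BLACK (4,3): turn L to W, flip to white, move to (4,2). |black|=10
Step 16: on BLACK (4,2): turn L to S, flip to white, move to (5,2). |black|=9
Step 17: on BLACK (5,2): turn L to E, flip to white, move to (5,3). |black|=8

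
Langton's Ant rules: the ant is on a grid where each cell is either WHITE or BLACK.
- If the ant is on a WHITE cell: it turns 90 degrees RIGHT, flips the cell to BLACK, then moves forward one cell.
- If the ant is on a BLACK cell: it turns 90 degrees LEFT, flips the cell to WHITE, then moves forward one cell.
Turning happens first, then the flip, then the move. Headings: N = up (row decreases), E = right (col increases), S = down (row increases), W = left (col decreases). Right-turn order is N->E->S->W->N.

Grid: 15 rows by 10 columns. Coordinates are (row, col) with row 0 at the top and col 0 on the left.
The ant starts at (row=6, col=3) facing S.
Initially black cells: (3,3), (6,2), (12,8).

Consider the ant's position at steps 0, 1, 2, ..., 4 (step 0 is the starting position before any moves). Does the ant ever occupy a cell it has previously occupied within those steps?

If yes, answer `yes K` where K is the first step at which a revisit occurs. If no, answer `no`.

Step 1: on WHITE (6,3): turn R to W, flip to black, move to (6,2). |black|=4 — new cell
Step 2: on BLACK (6,2): turn L to S, flip to white, move to (7,2). |black|=3 — new cell
Step 3: on WHITE (7,2): turn R to W, flip to black, move to (7,1). |black|=4 — new cell
Step 4: on WHITE (7,1): turn R to N, flip to black, move to (6,1). |black|=5 — new cell
No revisit within 4 steps.

Answer: no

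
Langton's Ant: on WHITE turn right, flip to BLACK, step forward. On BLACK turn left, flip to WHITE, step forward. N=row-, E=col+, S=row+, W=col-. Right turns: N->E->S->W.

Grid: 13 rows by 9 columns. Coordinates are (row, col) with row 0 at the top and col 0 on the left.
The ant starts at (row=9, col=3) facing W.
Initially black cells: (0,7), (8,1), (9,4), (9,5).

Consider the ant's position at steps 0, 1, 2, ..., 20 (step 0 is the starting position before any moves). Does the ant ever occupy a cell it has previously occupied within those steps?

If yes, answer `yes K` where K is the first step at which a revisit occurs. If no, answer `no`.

Step 1: on WHITE (9,3): turn R to N, flip to black, move to (8,3). |black|=5 — new cell
Step 2: on WHITE (8,3): turn R to E, flip to black, move to (8,4). |black|=6 — new cell
Step 3: on WHITE (8,4): turn R to S, flip to black, move to (9,4). |black|=7 — new cell
Step 4: on BLACK (9,4): turn L to E, flip to white, move to (9,5). |black|=6 — new cell
Step 5: on BLACK (9,5): turn L to N, flip to white, move to (8,5). |black|=5 — new cell
Step 6: on WHITE (8,5): turn R to E, flip to black, move to (8,6). |black|=6 — new cell
Step 7: on WHITE (8,6): turn R to S, flip to black, move to (9,6). |black|=7 — new cell
Step 8: on WHITE (9,6): turn R to W, flip to black, move to (9,5). |black|=8 — REVISIT

Answer: yes 8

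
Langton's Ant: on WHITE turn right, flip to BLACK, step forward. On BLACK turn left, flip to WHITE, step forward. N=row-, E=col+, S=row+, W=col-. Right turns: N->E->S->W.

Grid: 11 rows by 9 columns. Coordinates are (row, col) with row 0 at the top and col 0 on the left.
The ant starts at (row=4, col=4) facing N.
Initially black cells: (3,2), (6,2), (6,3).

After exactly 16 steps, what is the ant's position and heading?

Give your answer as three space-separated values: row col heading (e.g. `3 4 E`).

Answer: 4 4 N

Derivation:
Step 1: on WHITE (4,4): turn R to E, flip to black, move to (4,5). |black|=4
Step 2: on WHITE (4,5): turn R to S, flip to black, move to (5,5). |black|=5
Step 3: on WHITE (5,5): turn R to W, flip to black, move to (5,4). |black|=6
Step 4: on WHITE (5,4): turn R to N, flip to black, move to (4,4). |black|=7
Step 5: on BLACK (4,4): turn L to W, flip to white, move to (4,3). |black|=6
Step 6: on WHITE (4,3): turn R to N, flip to black, move to (3,3). |black|=7
Step 7: on WHITE (3,3): turn R to E, flip to black, move to (3,4). |black|=8
Step 8: on WHITE (3,4): turn R to S, flip to black, move to (4,4). |black|=9
Step 9: on WHITE (4,4): turn R to W, flip to black, move to (4,3). |black|=10
Step 10: on BLACK (4,3): turn L to S, flip to white, move to (5,3). |black|=9
Step 11: on WHITE (5,3): turn R to W, flip to black, move to (5,2). |black|=10
Step 12: on WHITE (5,2): turn R to N, flip to black, move to (4,2). |black|=11
Step 13: on WHITE (4,2): turn R to E, flip to black, move to (4,3). |black|=12
Step 14: on WHITE (4,3): turn R to S, flip to black, move to (5,3). |black|=13
Step 15: on BLACK (5,3): turn L to E, flip to white, move to (5,4). |black|=12
Step 16: on BLACK (5,4): turn L to N, flip to white, move to (4,4). |black|=11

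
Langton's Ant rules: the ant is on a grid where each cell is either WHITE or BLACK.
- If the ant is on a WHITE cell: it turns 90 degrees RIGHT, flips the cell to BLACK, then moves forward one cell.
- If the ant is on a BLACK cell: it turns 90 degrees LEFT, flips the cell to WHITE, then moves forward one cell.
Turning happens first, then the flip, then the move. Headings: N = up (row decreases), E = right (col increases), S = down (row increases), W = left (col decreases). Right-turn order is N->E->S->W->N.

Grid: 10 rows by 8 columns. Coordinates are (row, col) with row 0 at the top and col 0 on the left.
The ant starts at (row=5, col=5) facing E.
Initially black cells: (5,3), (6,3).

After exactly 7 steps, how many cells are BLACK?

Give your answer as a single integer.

Answer: 7

Derivation:
Step 1: on WHITE (5,5): turn R to S, flip to black, move to (6,5). |black|=3
Step 2: on WHITE (6,5): turn R to W, flip to black, move to (6,4). |black|=4
Step 3: on WHITE (6,4): turn R to N, flip to black, move to (5,4). |black|=5
Step 4: on WHITE (5,4): turn R to E, flip to black, move to (5,5). |black|=6
Step 5: on BLACK (5,5): turn L to N, flip to white, move to (4,5). |black|=5
Step 6: on WHITE (4,5): turn R to E, flip to black, move to (4,6). |black|=6
Step 7: on WHITE (4,6): turn R to S, flip to black, move to (5,6). |black|=7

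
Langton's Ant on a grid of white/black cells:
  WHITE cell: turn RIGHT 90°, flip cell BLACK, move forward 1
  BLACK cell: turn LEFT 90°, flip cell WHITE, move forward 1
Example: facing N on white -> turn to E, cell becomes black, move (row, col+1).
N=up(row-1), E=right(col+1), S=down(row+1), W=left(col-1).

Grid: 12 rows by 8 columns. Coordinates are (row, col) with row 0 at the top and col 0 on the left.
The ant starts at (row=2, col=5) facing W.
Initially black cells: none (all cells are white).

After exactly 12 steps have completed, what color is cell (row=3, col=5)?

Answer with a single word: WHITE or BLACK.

Answer: WHITE

Derivation:
Step 1: on WHITE (2,5): turn R to N, flip to black, move to (1,5). |black|=1
Step 2: on WHITE (1,5): turn R to E, flip to black, move to (1,6). |black|=2
Step 3: on WHITE (1,6): turn R to S, flip to black, move to (2,6). |black|=3
Step 4: on WHITE (2,6): turn R to W, flip to black, move to (2,5). |black|=4
Step 5: on BLACK (2,5): turn L to S, flip to white, move to (3,5). |black|=3
Step 6: on WHITE (3,5): turn R to W, flip to black, move to (3,4). |black|=4
Step 7: on WHITE (3,4): turn R to N, flip to black, move to (2,4). |black|=5
Step 8: on WHITE (2,4): turn R to E, flip to black, move to (2,5). |black|=6
Step 9: on WHITE (2,5): turn R to S, flip to black, move to (3,5). |black|=7
Step 10: on BLACK (3,5): turn L to E, flip to white, move to (3,6). |black|=6
Step 11: on WHITE (3,6): turn R to S, flip to black, move to (4,6). |black|=7
Step 12: on WHITE (4,6): turn R to W, flip to black, move to (4,5). |black|=8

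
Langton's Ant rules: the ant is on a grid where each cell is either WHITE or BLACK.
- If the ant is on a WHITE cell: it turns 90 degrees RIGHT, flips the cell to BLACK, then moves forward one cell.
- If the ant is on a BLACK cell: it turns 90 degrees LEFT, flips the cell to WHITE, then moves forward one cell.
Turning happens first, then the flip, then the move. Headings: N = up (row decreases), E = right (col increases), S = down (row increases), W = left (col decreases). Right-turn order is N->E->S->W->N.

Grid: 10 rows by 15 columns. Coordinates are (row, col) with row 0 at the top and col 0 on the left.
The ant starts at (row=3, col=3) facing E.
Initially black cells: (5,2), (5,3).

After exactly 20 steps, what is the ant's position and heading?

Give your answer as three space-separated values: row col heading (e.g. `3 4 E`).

Step 1: on WHITE (3,3): turn R to S, flip to black, move to (4,3). |black|=3
Step 2: on WHITE (4,3): turn R to W, flip to black, move to (4,2). |black|=4
Step 3: on WHITE (4,2): turn R to N, flip to black, move to (3,2). |black|=5
Step 4: on WHITE (3,2): turn R to E, flip to black, move to (3,3). |black|=6
Step 5: on BLACK (3,3): turn L to N, flip to white, move to (2,3). |black|=5
Step 6: on WHITE (2,3): turn R to E, flip to black, move to (2,4). |black|=6
Step 7: on WHITE (2,4): turn R to S, flip to black, move to (3,4). |black|=7
Step 8: on WHITE (3,4): turn R to W, flip to black, move to (3,3). |black|=8
Step 9: on WHITE (3,3): turn R to N, flip to black, move to (2,3). |black|=9
Step 10: on BLACK (2,3): turn L to W, flip to white, move to (2,2). |black|=8
Step 11: on WHITE (2,2): turn R to N, flip to black, move to (1,2). |black|=9
Step 12: on WHITE (1,2): turn R to E, flip to black, move to (1,3). |black|=10
Step 13: on WHITE (1,3): turn R to S, flip to black, move to (2,3). |black|=11
Step 14: on WHITE (2,3): turn R to W, flip to black, move to (2,2). |black|=12
Step 15: on BLACK (2,2): turn L to S, flip to white, move to (3,2). |black|=11
Step 16: on BLACK (3,2): turn L to E, flip to white, move to (3,3). |black|=10
Step 17: on BLACK (3,3): turn L to N, flip to white, move to (2,3). |black|=9
Step 18: on BLACK (2,3): turn L to W, flip to white, move to (2,2). |black|=8
Step 19: on WHITE (2,2): turn R to N, flip to black, move to (1,2). |black|=9
Step 20: on BLACK (1,2): turn L to W, flip to white, move to (1,1). |black|=8

Answer: 1 1 W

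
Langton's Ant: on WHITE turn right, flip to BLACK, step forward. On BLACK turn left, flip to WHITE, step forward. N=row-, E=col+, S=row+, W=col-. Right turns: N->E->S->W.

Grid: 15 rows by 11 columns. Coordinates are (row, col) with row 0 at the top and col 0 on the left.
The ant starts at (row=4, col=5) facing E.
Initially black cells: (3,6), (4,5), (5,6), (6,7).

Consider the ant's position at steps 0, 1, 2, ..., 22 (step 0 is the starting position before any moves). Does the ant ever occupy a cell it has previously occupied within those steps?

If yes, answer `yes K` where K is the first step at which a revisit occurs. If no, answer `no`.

Step 1: on BLACK (4,5): turn L to N, flip to white, move to (3,5). |black|=3 — new cell
Step 2: on WHITE (3,5): turn R to E, flip to black, move to (3,6). |black|=4 — new cell
Step 3: on BLACK (3,6): turn L to N, flip to white, move to (2,6). |black|=3 — new cell
Step 4: on WHITE (2,6): turn R to E, flip to black, move to (2,7). |black|=4 — new cell
Step 5: on WHITE (2,7): turn R to S, flip to black, move to (3,7). |black|=5 — new cell
Step 6: on WHITE (3,7): turn R to W, flip to black, move to (3,6). |black|=6 — REVISIT

Answer: yes 6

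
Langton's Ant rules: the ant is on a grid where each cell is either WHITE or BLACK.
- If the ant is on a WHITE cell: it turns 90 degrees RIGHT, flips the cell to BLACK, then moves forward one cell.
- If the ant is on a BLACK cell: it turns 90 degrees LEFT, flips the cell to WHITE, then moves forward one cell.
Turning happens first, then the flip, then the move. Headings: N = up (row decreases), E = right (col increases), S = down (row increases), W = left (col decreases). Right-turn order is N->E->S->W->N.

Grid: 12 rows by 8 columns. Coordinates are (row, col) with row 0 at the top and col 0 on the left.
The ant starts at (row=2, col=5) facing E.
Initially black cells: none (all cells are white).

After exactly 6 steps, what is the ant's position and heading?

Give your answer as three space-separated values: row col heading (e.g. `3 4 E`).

Step 1: on WHITE (2,5): turn R to S, flip to black, move to (3,5). |black|=1
Step 2: on WHITE (3,5): turn R to W, flip to black, move to (3,4). |black|=2
Step 3: on WHITE (3,4): turn R to N, flip to black, move to (2,4). |black|=3
Step 4: on WHITE (2,4): turn R to E, flip to black, move to (2,5). |black|=4
Step 5: on BLACK (2,5): turn L to N, flip to white, move to (1,5). |black|=3
Step 6: on WHITE (1,5): turn R to E, flip to black, move to (1,6). |black|=4

Answer: 1 6 E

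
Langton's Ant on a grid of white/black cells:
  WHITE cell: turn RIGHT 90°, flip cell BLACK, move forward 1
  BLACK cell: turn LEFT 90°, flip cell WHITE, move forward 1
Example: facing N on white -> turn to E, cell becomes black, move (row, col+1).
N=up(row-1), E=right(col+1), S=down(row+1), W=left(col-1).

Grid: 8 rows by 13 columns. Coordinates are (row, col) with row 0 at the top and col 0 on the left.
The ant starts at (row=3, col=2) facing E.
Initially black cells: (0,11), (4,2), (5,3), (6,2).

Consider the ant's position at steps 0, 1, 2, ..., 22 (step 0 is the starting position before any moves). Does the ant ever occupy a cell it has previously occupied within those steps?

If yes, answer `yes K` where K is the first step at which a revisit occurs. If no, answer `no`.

Answer: yes 7

Derivation:
Step 1: on WHITE (3,2): turn R to S, flip to black, move to (4,2). |black|=5 — new cell
Step 2: on BLACK (4,2): turn L to E, flip to white, move to (4,3). |black|=4 — new cell
Step 3: on WHITE (4,3): turn R to S, flip to black, move to (5,3). |black|=5 — new cell
Step 4: on BLACK (5,3): turn L to E, flip to white, move to (5,4). |black|=4 — new cell
Step 5: on WHITE (5,4): turn R to S, flip to black, move to (6,4). |black|=5 — new cell
Step 6: on WHITE (6,4): turn R to W, flip to black, move to (6,3). |black|=6 — new cell
Step 7: on WHITE (6,3): turn R to N, flip to black, move to (5,3). |black|=7 — REVISIT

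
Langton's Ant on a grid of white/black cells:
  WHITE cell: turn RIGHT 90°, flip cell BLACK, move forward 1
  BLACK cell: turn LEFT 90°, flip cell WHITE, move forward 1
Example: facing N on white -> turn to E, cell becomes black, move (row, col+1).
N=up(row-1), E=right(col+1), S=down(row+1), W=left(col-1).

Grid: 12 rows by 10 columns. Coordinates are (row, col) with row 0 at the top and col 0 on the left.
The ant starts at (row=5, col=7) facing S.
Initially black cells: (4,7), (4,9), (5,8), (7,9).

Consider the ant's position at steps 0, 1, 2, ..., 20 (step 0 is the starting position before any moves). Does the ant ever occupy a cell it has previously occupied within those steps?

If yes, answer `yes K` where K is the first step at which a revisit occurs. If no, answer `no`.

Step 1: on WHITE (5,7): turn R to W, flip to black, move to (5,6). |black|=5 — new cell
Step 2: on WHITE (5,6): turn R to N, flip to black, move to (4,6). |black|=6 — new cell
Step 3: on WHITE (4,6): turn R to E, flip to black, move to (4,7). |black|=7 — new cell
Step 4: on BLACK (4,7): turn L to N, flip to white, move to (3,7). |black|=6 — new cell
Step 5: on WHITE (3,7): turn R to E, flip to black, move to (3,8). |black|=7 — new cell
Step 6: on WHITE (3,8): turn R to S, flip to black, move to (4,8). |black|=8 — new cell
Step 7: on WHITE (4,8): turn R to W, flip to black, move to (4,7). |black|=9 — REVISIT

Answer: yes 7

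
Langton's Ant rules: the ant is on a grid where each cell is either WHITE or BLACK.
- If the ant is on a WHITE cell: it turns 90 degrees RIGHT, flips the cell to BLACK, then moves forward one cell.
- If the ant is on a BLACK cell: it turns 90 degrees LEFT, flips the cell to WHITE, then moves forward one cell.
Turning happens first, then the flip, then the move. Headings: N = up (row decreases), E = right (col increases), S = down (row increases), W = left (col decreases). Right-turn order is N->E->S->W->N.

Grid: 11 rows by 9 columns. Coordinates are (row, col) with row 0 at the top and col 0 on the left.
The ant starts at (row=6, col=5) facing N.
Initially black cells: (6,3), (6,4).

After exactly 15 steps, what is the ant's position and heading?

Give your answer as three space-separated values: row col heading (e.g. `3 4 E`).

Answer: 7 1 W

Derivation:
Step 1: on WHITE (6,5): turn R to E, flip to black, move to (6,6). |black|=3
Step 2: on WHITE (6,6): turn R to S, flip to black, move to (7,6). |black|=4
Step 3: on WHITE (7,6): turn R to W, flip to black, move to (7,5). |black|=5
Step 4: on WHITE (7,5): turn R to N, flip to black, move to (6,5). |black|=6
Step 5: on BLACK (6,5): turn L to W, flip to white, move to (6,4). |black|=5
Step 6: on BLACK (6,4): turn L to S, flip to white, move to (7,4). |black|=4
Step 7: on WHITE (7,4): turn R to W, flip to black, move to (7,3). |black|=5
Step 8: on WHITE (7,3): turn R to N, flip to black, move to (6,3). |black|=6
Step 9: on BLACK (6,3): turn L to W, flip to white, move to (6,2). |black|=5
Step 10: on WHITE (6,2): turn R to N, flip to black, move to (5,2). |black|=6
Step 11: on WHITE (5,2): turn R to E, flip to black, move to (5,3). |black|=7
Step 12: on WHITE (5,3): turn R to S, flip to black, move to (6,3). |black|=8
Step 13: on WHITE (6,3): turn R to W, flip to black, move to (6,2). |black|=9
Step 14: on BLACK (6,2): turn L to S, flip to white, move to (7,2). |black|=8
Step 15: on WHITE (7,2): turn R to W, flip to black, move to (7,1). |black|=9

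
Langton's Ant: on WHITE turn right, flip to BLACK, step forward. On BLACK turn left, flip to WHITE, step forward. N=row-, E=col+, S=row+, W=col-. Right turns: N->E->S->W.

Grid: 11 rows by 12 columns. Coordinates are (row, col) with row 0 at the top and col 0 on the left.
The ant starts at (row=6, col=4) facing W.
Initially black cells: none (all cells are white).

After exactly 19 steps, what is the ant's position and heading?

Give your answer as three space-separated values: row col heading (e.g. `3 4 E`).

Step 1: on WHITE (6,4): turn R to N, flip to black, move to (5,4). |black|=1
Step 2: on WHITE (5,4): turn R to E, flip to black, move to (5,5). |black|=2
Step 3: on WHITE (5,5): turn R to S, flip to black, move to (6,5). |black|=3
Step 4: on WHITE (6,5): turn R to W, flip to black, move to (6,4). |black|=4
Step 5: on BLACK (6,4): turn L to S, flip to white, move to (7,4). |black|=3
Step 6: on WHITE (7,4): turn R to W, flip to black, move to (7,3). |black|=4
Step 7: on WHITE (7,3): turn R to N, flip to black, move to (6,3). |black|=5
Step 8: on WHITE (6,3): turn R to E, flip to black, move to (6,4). |black|=6
Step 9: on WHITE (6,4): turn R to S, flip to black, move to (7,4). |black|=7
Step 10: on BLACK (7,4): turn L to E, flip to white, move to (7,5). |black|=6
Step 11: on WHITE (7,5): turn R to S, flip to black, move to (8,5). |black|=7
Step 12: on WHITE (8,5): turn R to W, flip to black, move to (8,4). |black|=8
Step 13: on WHITE (8,4): turn R to N, flip to black, move to (7,4). |black|=9
Step 14: on WHITE (7,4): turn R to E, flip to black, move to (7,5). |black|=10
Step 15: on BLACK (7,5): turn L to N, flip to white, move to (6,5). |black|=9
Step 16: on BLACK (6,5): turn L to W, flip to white, move to (6,4). |black|=8
Step 17: on BLACK (6,4): turn L to S, flip to white, move to (7,4). |black|=7
Step 18: on BLACK (7,4): turn L to E, flip to white, move to (7,5). |black|=6
Step 19: on WHITE (7,5): turn R to S, flip to black, move to (8,5). |black|=7

Answer: 8 5 S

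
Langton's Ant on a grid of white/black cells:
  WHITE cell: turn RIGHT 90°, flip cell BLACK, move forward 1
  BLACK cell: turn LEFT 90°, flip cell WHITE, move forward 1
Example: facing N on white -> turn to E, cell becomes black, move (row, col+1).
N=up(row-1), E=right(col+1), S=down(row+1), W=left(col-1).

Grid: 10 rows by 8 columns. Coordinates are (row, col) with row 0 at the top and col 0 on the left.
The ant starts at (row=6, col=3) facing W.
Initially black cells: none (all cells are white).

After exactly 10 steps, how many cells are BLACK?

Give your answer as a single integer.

Answer: 6

Derivation:
Step 1: on WHITE (6,3): turn R to N, flip to black, move to (5,3). |black|=1
Step 2: on WHITE (5,3): turn R to E, flip to black, move to (5,4). |black|=2
Step 3: on WHITE (5,4): turn R to S, flip to black, move to (6,4). |black|=3
Step 4: on WHITE (6,4): turn R to W, flip to black, move to (6,3). |black|=4
Step 5: on BLACK (6,3): turn L to S, flip to white, move to (7,3). |black|=3
Step 6: on WHITE (7,3): turn R to W, flip to black, move to (7,2). |black|=4
Step 7: on WHITE (7,2): turn R to N, flip to black, move to (6,2). |black|=5
Step 8: on WHITE (6,2): turn R to E, flip to black, move to (6,3). |black|=6
Step 9: on WHITE (6,3): turn R to S, flip to black, move to (7,3). |black|=7
Step 10: on BLACK (7,3): turn L to E, flip to white, move to (7,4). |black|=6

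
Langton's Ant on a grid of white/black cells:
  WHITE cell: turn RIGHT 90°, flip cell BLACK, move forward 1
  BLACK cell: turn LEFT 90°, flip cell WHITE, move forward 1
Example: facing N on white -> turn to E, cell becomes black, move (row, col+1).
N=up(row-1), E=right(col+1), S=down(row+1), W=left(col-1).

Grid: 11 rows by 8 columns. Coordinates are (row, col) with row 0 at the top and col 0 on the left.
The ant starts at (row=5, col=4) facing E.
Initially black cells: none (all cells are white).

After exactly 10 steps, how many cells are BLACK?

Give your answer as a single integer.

Step 1: on WHITE (5,4): turn R to S, flip to black, move to (6,4). |black|=1
Step 2: on WHITE (6,4): turn R to W, flip to black, move to (6,3). |black|=2
Step 3: on WHITE (6,3): turn R to N, flip to black, move to (5,3). |black|=3
Step 4: on WHITE (5,3): turn R to E, flip to black, move to (5,4). |black|=4
Step 5: on BLACK (5,4): turn L to N, flip to white, move to (4,4). |black|=3
Step 6: on WHITE (4,4): turn R to E, flip to black, move to (4,5). |black|=4
Step 7: on WHITE (4,5): turn R to S, flip to black, move to (5,5). |black|=5
Step 8: on WHITE (5,5): turn R to W, flip to black, move to (5,4). |black|=6
Step 9: on WHITE (5,4): turn R to N, flip to black, move to (4,4). |black|=7
Step 10: on BLACK (4,4): turn L to W, flip to white, move to (4,3). |black|=6

Answer: 6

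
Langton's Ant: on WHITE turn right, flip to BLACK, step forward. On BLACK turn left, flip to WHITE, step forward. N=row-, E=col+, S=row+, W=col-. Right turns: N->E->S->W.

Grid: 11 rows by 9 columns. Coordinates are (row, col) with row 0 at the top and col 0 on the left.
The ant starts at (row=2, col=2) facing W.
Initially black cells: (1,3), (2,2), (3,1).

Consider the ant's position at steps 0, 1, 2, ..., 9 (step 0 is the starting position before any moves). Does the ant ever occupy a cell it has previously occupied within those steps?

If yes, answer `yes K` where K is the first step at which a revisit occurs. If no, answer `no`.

Step 1: on BLACK (2,2): turn L to S, flip to white, move to (3,2). |black|=2 — new cell
Step 2: on WHITE (3,2): turn R to W, flip to black, move to (3,1). |black|=3 — new cell
Step 3: on BLACK (3,1): turn L to S, flip to white, move to (4,1). |black|=2 — new cell
Step 4: on WHITE (4,1): turn R to W, flip to black, move to (4,0). |black|=3 — new cell
Step 5: on WHITE (4,0): turn R to N, flip to black, move to (3,0). |black|=4 — new cell
Step 6: on WHITE (3,0): turn R to E, flip to black, move to (3,1). |black|=5 — REVISIT

Answer: yes 6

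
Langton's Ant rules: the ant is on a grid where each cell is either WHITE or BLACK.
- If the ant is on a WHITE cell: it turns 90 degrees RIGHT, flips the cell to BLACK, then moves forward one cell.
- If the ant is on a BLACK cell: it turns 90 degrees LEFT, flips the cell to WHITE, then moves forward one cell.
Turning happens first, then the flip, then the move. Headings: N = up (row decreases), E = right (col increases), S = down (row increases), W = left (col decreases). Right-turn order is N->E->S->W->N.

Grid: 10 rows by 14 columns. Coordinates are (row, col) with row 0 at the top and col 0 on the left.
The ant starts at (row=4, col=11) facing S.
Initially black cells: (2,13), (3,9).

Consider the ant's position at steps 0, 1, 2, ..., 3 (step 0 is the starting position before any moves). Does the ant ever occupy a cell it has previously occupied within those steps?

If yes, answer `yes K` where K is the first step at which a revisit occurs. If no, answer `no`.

Step 1: on WHITE (4,11): turn R to W, flip to black, move to (4,10). |black|=3 — new cell
Step 2: on WHITE (4,10): turn R to N, flip to black, move to (3,10). |black|=4 — new cell
Step 3: on WHITE (3,10): turn R to E, flip to black, move to (3,11). |black|=5 — new cell
No revisit within 3 steps.

Answer: no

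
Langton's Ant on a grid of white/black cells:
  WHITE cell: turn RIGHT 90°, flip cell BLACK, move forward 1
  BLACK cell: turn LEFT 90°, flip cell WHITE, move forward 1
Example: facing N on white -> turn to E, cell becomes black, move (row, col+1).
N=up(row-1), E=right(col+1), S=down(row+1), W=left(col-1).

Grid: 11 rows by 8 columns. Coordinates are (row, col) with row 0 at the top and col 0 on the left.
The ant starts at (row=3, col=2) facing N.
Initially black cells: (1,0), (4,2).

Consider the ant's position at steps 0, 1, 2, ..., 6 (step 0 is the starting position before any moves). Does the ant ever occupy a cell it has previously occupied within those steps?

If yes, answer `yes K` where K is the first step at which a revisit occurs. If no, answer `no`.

Step 1: on WHITE (3,2): turn R to E, flip to black, move to (3,3). |black|=3 — new cell
Step 2: on WHITE (3,3): turn R to S, flip to black, move to (4,3). |black|=4 — new cell
Step 3: on WHITE (4,3): turn R to W, flip to black, move to (4,2). |black|=5 — new cell
Step 4: on BLACK (4,2): turn L to S, flip to white, move to (5,2). |black|=4 — new cell
Step 5: on WHITE (5,2): turn R to W, flip to black, move to (5,1). |black|=5 — new cell
Step 6: on WHITE (5,1): turn R to N, flip to black, move to (4,1). |black|=6 — new cell
No revisit within 6 steps.

Answer: no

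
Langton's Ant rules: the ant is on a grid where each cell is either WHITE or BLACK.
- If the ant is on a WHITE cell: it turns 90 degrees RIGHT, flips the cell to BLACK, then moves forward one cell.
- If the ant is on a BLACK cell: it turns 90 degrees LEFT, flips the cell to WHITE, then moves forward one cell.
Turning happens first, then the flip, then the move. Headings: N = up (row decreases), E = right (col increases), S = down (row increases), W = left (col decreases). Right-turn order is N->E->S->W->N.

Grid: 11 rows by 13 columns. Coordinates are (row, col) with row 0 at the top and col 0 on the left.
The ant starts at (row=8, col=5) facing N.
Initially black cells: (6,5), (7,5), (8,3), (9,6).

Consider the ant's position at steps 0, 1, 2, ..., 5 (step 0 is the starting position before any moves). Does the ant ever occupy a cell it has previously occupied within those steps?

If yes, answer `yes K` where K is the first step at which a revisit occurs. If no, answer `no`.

Step 1: on WHITE (8,5): turn R to E, flip to black, move to (8,6). |black|=5 — new cell
Step 2: on WHITE (8,6): turn R to S, flip to black, move to (9,6). |black|=6 — new cell
Step 3: on BLACK (9,6): turn L to E, flip to white, move to (9,7). |black|=5 — new cell
Step 4: on WHITE (9,7): turn R to S, flip to black, move to (10,7). |black|=6 — new cell
Step 5: on WHITE (10,7): turn R to W, flip to black, move to (10,6). |black|=7 — new cell
No revisit within 5 steps.

Answer: no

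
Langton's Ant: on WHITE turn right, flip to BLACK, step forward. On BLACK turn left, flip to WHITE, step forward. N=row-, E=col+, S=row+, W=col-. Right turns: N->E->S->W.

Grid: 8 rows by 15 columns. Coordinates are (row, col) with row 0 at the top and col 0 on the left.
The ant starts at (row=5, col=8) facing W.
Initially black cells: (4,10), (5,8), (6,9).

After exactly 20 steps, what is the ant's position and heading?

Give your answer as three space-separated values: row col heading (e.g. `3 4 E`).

Answer: 7 8 E

Derivation:
Step 1: on BLACK (5,8): turn L to S, flip to white, move to (6,8). |black|=2
Step 2: on WHITE (6,8): turn R to W, flip to black, move to (6,7). |black|=3
Step 3: on WHITE (6,7): turn R to N, flip to black, move to (5,7). |black|=4
Step 4: on WHITE (5,7): turn R to E, flip to black, move to (5,8). |black|=5
Step 5: on WHITE (5,8): turn R to S, flip to black, move to (6,8). |black|=6
Step 6: on BLACK (6,8): turn L to E, flip to white, move to (6,9). |black|=5
Step 7: on BLACK (6,9): turn L to N, flip to white, move to (5,9). |black|=4
Step 8: on WHITE (5,9): turn R to E, flip to black, move to (5,10). |black|=5
Step 9: on WHITE (5,10): turn R to S, flip to black, move to (6,10). |black|=6
Step 10: on WHITE (6,10): turn R to W, flip to black, move to (6,9). |black|=7
Step 11: on WHITE (6,9): turn R to N, flip to black, move to (5,9). |black|=8
Step 12: on BLACK (5,9): turn L to W, flip to white, move to (5,8). |black|=7
Step 13: on BLACK (5,8): turn L to S, flip to white, move to (6,8). |black|=6
Step 14: on WHITE (6,8): turn R to W, flip to black, move to (6,7). |black|=7
Step 15: on BLACK (6,7): turn L to S, flip to white, move to (7,7). |black|=6
Step 16: on WHITE (7,7): turn R to W, flip to black, move to (7,6). |black|=7
Step 17: on WHITE (7,6): turn R to N, flip to black, move to (6,6). |black|=8
Step 18: on WHITE (6,6): turn R to E, flip to black, move to (6,7). |black|=9
Step 19: on WHITE (6,7): turn R to S, flip to black, move to (7,7). |black|=10
Step 20: on BLACK (7,7): turn L to E, flip to white, move to (7,8). |black|=9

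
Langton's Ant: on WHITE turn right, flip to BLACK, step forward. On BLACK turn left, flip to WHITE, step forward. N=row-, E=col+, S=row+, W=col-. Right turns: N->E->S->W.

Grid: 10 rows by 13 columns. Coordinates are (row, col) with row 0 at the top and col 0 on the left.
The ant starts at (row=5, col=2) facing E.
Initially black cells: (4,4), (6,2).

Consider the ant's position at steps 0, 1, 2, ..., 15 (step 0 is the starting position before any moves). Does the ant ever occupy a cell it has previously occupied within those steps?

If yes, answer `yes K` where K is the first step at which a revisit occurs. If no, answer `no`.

Step 1: on WHITE (5,2): turn R to S, flip to black, move to (6,2). |black|=3 — new cell
Step 2: on BLACK (6,2): turn L to E, flip to white, move to (6,3). |black|=2 — new cell
Step 3: on WHITE (6,3): turn R to S, flip to black, move to (7,3). |black|=3 — new cell
Step 4: on WHITE (7,3): turn R to W, flip to black, move to (7,2). |black|=4 — new cell
Step 5: on WHITE (7,2): turn R to N, flip to black, move to (6,2). |black|=5 — REVISIT

Answer: yes 5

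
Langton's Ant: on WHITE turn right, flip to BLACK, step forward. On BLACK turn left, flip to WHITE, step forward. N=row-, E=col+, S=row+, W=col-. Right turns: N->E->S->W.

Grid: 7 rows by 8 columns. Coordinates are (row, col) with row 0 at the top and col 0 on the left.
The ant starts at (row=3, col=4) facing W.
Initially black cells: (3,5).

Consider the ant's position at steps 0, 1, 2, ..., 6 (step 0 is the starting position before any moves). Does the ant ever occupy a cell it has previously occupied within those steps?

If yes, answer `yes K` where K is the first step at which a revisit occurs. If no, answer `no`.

Step 1: on WHITE (3,4): turn R to N, flip to black, move to (2,4). |black|=2 — new cell
Step 2: on WHITE (2,4): turn R to E, flip to black, move to (2,5). |black|=3 — new cell
Step 3: on WHITE (2,5): turn R to S, flip to black, move to (3,5). |black|=4 — new cell
Step 4: on BLACK (3,5): turn L to E, flip to white, move to (3,6). |black|=3 — new cell
Step 5: on WHITE (3,6): turn R to S, flip to black, move to (4,6). |black|=4 — new cell
Step 6: on WHITE (4,6): turn R to W, flip to black, move to (4,5). |black|=5 — new cell
No revisit within 6 steps.

Answer: no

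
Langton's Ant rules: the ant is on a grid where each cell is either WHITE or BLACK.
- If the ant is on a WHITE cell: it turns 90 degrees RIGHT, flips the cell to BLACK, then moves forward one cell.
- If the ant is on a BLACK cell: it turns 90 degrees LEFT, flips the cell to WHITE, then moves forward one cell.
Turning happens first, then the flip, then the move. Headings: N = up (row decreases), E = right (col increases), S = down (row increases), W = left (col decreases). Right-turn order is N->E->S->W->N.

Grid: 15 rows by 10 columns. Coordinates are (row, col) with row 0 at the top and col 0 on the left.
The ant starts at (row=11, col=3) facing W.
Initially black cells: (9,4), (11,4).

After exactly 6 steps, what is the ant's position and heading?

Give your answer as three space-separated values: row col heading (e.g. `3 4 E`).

Answer: 12 4 W

Derivation:
Step 1: on WHITE (11,3): turn R to N, flip to black, move to (10,3). |black|=3
Step 2: on WHITE (10,3): turn R to E, flip to black, move to (10,4). |black|=4
Step 3: on WHITE (10,4): turn R to S, flip to black, move to (11,4). |black|=5
Step 4: on BLACK (11,4): turn L to E, flip to white, move to (11,5). |black|=4
Step 5: on WHITE (11,5): turn R to S, flip to black, move to (12,5). |black|=5
Step 6: on WHITE (12,5): turn R to W, flip to black, move to (12,4). |black|=6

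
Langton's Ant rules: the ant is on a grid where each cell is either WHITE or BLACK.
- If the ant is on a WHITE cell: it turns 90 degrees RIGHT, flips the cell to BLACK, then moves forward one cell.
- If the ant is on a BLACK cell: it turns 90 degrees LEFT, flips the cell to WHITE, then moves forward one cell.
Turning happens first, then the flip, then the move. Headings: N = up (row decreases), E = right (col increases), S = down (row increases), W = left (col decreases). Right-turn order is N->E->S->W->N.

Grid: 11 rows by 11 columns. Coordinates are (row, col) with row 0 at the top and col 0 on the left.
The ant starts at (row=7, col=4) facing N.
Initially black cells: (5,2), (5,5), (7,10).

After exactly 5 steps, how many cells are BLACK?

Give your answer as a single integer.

Answer: 6

Derivation:
Step 1: on WHITE (7,4): turn R to E, flip to black, move to (7,5). |black|=4
Step 2: on WHITE (7,5): turn R to S, flip to black, move to (8,5). |black|=5
Step 3: on WHITE (8,5): turn R to W, flip to black, move to (8,4). |black|=6
Step 4: on WHITE (8,4): turn R to N, flip to black, move to (7,4). |black|=7
Step 5: on BLACK (7,4): turn L to W, flip to white, move to (7,3). |black|=6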